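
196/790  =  98/395  =  0.25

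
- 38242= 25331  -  63573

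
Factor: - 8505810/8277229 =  - 2^1*3^4*5^1*10501^1*8277229^( - 1 )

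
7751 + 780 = 8531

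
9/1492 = 9/1492=0.01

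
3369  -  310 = 3059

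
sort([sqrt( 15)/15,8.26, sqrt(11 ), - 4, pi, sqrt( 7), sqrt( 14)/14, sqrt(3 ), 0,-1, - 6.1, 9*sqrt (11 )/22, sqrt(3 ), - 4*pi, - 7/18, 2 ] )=[-4*pi, - 6.1, - 4, - 1, - 7/18, 0, sqrt(15) /15, sqrt(14)/14, 9*sqrt( 11 )/22, sqrt( 3 ),sqrt(3 ), 2, sqrt( 7),pi, sqrt( 11 ), 8.26]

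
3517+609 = 4126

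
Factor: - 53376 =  - 2^7*3^1*139^1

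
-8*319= - 2552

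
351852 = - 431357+783209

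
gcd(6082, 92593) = 1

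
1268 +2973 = 4241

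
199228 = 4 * 49807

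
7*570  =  3990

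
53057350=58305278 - 5247928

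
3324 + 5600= 8924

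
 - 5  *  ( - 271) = 1355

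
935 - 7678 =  - 6743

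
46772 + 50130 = 96902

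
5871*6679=39212409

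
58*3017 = 174986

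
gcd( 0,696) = 696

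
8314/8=1039 + 1/4 = 1039.25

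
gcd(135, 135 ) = 135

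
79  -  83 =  - 4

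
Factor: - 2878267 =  - 7^1*37^1*11113^1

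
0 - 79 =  - 79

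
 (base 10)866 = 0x362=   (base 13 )518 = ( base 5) 11431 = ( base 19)27b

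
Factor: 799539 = 3^1*13^2*19^1 *83^1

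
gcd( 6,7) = 1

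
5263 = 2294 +2969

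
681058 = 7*97294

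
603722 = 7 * 86246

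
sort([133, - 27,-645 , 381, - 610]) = [ - 645, - 610, - 27,  133,381] 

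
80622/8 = 40311/4 = 10077.75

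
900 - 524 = 376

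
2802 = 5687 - 2885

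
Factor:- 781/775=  - 5^( - 2 )*11^1 * 31^( - 1)*71^1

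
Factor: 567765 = 3^2*5^1*11^1*31^1*37^1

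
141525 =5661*25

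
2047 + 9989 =12036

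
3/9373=3/9373=   0.00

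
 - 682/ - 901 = 682/901 = 0.76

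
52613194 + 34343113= 86956307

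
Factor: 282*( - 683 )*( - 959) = 2^1*3^1*7^1* 47^1*137^1*683^1 = 184709154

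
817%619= 198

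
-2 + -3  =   - 5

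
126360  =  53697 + 72663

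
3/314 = 3/314  =  0.01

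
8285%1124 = 417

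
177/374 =177/374=0.47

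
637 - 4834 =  - 4197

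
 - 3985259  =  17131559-21116818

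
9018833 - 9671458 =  - 652625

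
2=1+1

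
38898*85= 3306330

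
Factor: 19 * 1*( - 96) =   -  1824 = -2^5*3^1*19^1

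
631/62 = 631/62 = 10.18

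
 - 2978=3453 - 6431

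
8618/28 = 4309/14 = 307.79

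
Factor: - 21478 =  - 2^1*10739^1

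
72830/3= 24276 + 2/3 = 24276.67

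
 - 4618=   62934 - 67552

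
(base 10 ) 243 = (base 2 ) 11110011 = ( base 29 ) 8B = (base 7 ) 465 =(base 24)a3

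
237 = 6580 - 6343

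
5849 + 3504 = 9353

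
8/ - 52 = -1 + 11/13 = -0.15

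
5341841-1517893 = 3823948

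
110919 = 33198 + 77721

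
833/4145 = 833/4145=0.20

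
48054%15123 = 2685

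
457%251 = 206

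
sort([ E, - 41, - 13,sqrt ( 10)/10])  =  [ - 41, - 13, sqrt(10) /10,E ]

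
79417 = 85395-5978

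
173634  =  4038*43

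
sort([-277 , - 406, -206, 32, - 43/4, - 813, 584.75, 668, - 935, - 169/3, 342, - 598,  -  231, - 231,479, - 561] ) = [-935,  -  813, - 598,  -  561, - 406,  -  277,-231, -231, - 206, - 169/3, - 43/4, 32, 342,479 , 584.75,668]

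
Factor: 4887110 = 2^1*5^1*488711^1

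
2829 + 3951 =6780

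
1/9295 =1/9295 = 0.00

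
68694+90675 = 159369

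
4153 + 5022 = 9175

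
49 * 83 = 4067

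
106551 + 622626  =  729177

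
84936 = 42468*2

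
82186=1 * 82186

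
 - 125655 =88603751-88729406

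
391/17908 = 391/17908 = 0.02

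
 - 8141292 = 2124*( - 3833) 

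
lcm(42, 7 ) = 42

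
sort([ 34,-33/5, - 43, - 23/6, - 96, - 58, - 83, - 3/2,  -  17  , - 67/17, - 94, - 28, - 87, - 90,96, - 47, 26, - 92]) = [ - 96, - 94, - 92, - 90 ,-87, - 83,-58, - 47, - 43 , -28, - 17, - 33/5, - 67/17, - 23/6, - 3/2,26, 34, 96]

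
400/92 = 4 + 8/23=4.35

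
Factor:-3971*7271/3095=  - 28873141/3095 = - 5^(-1)*11^2*19^2 *619^ (-1 )*661^1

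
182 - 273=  - 91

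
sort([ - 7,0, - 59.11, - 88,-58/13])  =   [ - 88, - 59.11, - 7, - 58/13,  0] 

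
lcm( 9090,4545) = 9090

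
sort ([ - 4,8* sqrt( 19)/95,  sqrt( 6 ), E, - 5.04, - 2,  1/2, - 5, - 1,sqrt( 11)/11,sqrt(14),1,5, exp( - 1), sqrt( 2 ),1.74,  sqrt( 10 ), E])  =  [ - 5.04, - 5, -4, - 2,  -  1, sqrt( 11 ) /11,  8*sqrt ( 19 )/95,  exp( - 1 ), 1/2,  1, sqrt( 2 ), 1.74,  sqrt(  6) , E, E, sqrt(10),sqrt(14),5 ] 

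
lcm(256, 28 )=1792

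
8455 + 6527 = 14982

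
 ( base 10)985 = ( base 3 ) 1100111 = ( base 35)s5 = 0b1111011001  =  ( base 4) 33121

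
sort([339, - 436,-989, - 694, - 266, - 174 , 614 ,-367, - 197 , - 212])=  [ - 989, - 694 , - 436, - 367, - 266, - 212 , - 197  , - 174,339,614]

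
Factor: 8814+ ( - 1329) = 7485  =  3^1*5^1 * 499^1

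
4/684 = 1/171  =  0.01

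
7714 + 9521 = 17235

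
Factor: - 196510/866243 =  - 2^1*5^1*7^( - 1 )*43^1*67^( - 1)*457^1*1847^(-1) 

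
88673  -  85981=2692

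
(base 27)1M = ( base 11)45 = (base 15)34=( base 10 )49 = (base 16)31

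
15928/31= 513 + 25/31 = 513.81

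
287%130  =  27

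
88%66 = 22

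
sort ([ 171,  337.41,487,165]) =[165, 171,  337.41,487]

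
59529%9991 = 9574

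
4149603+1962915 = 6112518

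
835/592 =835/592 = 1.41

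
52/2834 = 2/109 = 0.02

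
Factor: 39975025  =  5^2 *379^1 * 4219^1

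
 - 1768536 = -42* 42108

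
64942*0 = 0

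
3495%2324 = 1171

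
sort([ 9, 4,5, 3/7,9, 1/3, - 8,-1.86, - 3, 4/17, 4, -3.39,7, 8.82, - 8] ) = [ - 8, - 8, - 3.39, - 3,  -  1.86,4/17, 1/3, 3/7,4 , 4, 5,7, 8.82,9, 9]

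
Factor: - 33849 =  - 3^2 * 3761^1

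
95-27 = 68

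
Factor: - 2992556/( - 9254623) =427508/1322089 = 2^2 * 106877^1* 1322089^( - 1 )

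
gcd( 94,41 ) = 1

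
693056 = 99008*7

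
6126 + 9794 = 15920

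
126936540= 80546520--46390020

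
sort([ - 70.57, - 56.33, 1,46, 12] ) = [ - 70.57, - 56.33, 1,12, 46]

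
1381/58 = 1381/58=23.81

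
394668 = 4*98667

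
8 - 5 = 3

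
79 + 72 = 151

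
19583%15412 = 4171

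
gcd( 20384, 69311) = 1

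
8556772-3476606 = 5080166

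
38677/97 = 398 + 71/97 = 398.73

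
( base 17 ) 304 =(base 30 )t1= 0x367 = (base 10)871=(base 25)19l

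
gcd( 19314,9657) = 9657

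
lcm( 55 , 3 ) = 165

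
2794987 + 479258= 3274245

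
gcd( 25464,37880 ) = 8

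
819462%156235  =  38287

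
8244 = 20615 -12371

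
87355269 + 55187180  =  142542449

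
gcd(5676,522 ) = 6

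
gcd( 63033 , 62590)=1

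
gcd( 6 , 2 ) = 2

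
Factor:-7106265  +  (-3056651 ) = -10162916 = -2^2 * 31^1*41^1*1999^1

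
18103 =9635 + 8468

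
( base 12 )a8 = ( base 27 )4K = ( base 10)128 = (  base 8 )200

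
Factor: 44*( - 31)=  - 1364=- 2^2 * 11^1* 31^1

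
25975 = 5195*5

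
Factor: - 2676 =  - 2^2 * 3^1*223^1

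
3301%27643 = 3301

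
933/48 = 19  +  7/16  =  19.44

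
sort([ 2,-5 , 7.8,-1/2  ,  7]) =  [-5,-1/2,2,7,  7.8 ] 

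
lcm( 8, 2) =8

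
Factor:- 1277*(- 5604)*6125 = 2^2*3^1*5^3*7^2*467^1*1277^1 = 43832386500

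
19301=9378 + 9923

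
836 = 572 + 264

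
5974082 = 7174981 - 1200899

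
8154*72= 587088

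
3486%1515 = 456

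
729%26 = 1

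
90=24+66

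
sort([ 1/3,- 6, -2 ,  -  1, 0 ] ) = [-6,-2, - 1 , 0, 1/3]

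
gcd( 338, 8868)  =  2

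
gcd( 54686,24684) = 2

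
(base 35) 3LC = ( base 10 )4422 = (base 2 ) 1000101000110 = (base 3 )20001210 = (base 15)149c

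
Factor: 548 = 2^2*137^1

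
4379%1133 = 980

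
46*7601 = 349646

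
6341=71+6270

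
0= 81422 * 0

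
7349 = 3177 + 4172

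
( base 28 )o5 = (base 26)101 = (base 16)2A5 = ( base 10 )677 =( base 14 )365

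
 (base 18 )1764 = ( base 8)20024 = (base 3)102021011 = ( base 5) 230322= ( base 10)8212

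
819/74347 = 9/817 = 0.01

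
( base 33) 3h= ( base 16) 74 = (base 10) 116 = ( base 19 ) 62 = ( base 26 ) 4C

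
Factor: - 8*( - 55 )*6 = 2^4*3^1*5^1*11^1 = 2640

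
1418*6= 8508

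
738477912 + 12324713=750802625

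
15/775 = 3/155 = 0.02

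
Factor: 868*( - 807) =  - 2^2 * 3^1*7^1 *31^1*  269^1 = - 700476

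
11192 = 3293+7899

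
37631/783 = 48 + 47/783=48.06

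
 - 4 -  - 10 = 6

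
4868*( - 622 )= - 3027896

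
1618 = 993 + 625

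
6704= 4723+1981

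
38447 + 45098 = 83545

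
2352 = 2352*1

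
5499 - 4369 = 1130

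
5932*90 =533880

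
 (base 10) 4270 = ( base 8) 10256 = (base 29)527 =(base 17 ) ed3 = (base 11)3232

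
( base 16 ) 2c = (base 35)19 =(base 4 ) 230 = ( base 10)44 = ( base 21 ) 22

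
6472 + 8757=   15229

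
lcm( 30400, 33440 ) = 334400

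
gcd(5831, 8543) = 1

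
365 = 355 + 10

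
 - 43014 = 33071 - 76085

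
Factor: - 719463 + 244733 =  - 474730 = - 2^1*5^1*29^1*1637^1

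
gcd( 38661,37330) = 1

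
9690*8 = 77520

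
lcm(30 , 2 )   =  30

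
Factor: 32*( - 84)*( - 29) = 2^7*3^1*7^1*29^1 = 77952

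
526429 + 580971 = 1107400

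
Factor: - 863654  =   - 2^1* 11^1 *37^1 * 1061^1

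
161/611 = 161/611  =  0.26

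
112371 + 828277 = 940648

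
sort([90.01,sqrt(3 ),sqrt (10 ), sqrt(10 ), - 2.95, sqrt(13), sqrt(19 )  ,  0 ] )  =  [ - 2.95, 0,sqrt( 3),sqrt( 10),sqrt( 10), sqrt( 13), sqrt( 19 ), 90.01 ]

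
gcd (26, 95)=1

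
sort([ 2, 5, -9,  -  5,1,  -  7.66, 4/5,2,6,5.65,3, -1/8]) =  [-9,-7.66 ,-5,-1/8 , 4/5,1, 2,2, 3,5,5.65,6]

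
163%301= 163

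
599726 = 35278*17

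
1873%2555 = 1873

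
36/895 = 36/895 = 0.04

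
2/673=2/673=0.00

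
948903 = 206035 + 742868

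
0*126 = 0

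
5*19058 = 95290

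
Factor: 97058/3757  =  7466/289 = 2^1*17^( - 2)*3733^1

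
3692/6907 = 3692/6907 = 0.53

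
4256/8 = 532  =  532.00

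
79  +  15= 94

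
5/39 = 5/39 =0.13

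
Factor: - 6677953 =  - 179^1*37307^1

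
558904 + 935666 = 1494570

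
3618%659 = 323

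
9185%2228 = 273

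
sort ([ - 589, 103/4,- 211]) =[ - 589, - 211, 103/4 ] 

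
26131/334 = 26131/334 = 78.24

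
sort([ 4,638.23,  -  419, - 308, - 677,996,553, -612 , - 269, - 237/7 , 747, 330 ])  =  [-677, - 612,-419, - 308, - 269, - 237/7, 4,330, 553 , 638.23, 747, 996 ]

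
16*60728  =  971648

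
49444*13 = 642772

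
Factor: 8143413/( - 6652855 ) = -3^1 * 5^( - 1)*11^( - 1) *73^ ( - 1 )*317^1 * 1657^(  -  1)* 8563^1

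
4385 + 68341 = 72726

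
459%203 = 53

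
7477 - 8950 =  - 1473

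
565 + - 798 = - 233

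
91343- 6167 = 85176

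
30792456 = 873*35272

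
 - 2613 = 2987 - 5600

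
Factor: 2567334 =2^1  *3^1 * 7^1*11^1*5557^1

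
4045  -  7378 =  - 3333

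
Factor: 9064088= 2^3*11^1*103001^1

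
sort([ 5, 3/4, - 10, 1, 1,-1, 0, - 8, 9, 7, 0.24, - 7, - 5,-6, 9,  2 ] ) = [-10, - 8, - 7, -6, - 5,- 1, 0, 0.24, 3/4, 1,1, 2,  5, 7,9,9]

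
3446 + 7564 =11010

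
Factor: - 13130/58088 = - 6565/29044 = - 2^( - 2 )*5^1*13^1*53^(-1)*101^1*137^ ( -1)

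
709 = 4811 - 4102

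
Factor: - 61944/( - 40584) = 19^( - 1)*29^1 = 29/19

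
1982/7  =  1982/7=283.14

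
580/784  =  145/196 = 0.74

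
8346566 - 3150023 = 5196543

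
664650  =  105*6330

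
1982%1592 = 390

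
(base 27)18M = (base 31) 106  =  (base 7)2551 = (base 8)1707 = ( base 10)967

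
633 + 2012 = 2645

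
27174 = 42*647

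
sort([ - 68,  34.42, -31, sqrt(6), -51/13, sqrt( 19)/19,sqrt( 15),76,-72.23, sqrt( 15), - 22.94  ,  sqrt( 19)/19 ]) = [ -72.23,-68, - 31 , - 22.94, - 51/13,  sqrt( 19)/19, sqrt( 19 )/19,  sqrt( 6) , sqrt(15),sqrt( 15), 34.42, 76 ] 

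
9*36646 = 329814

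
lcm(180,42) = 1260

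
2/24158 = 1/12079=0.00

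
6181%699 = 589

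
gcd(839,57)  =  1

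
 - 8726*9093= - 79345518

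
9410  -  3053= 6357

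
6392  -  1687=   4705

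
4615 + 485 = 5100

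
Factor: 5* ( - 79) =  - 5^1*79^1 =- 395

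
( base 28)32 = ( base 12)72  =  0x56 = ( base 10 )86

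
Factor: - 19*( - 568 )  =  2^3*19^1 *71^1 = 10792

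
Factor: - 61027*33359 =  - 33359^1*61027^1 = - 2035799693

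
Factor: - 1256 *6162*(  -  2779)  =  21507992688 = 2^4*3^1 * 7^1*13^1*79^1*157^1*397^1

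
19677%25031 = 19677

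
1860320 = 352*5285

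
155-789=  - 634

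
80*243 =19440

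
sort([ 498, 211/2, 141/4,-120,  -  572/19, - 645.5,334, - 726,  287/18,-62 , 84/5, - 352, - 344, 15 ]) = [-726, - 645.5, -352, - 344,-120, - 62, - 572/19, 15,287/18,  84/5 , 141/4, 211/2, 334, 498]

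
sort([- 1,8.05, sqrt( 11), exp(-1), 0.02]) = [  -  1, 0.02,  exp( - 1),  sqrt(11 ), 8.05]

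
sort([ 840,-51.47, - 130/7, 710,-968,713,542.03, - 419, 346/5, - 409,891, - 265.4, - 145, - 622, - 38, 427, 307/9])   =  [ - 968 , - 622, - 419, - 409, - 265.4,-145, -51.47, - 38, - 130/7, 307/9,  346/5, 427,  542.03,710,713, 840, 891 ]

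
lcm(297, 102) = 10098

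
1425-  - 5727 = 7152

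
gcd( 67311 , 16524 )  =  243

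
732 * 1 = 732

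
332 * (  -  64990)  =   - 21576680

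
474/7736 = 237/3868 = 0.06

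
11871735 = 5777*2055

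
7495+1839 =9334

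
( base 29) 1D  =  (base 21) 20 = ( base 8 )52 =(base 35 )17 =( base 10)42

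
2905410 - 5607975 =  - 2702565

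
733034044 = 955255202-222221158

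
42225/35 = 8445/7 = 1206.43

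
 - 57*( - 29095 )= 1658415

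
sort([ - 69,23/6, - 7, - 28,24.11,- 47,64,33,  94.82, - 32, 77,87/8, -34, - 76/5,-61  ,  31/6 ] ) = [ - 69,  -  61, - 47, -34,  -  32,-28 , - 76/5, - 7, 23/6,31/6,87/8,  24.11 , 33 , 64,77,94.82]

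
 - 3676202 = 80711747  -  84387949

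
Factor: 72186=2^1*3^1*53^1*227^1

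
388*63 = 24444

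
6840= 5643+1197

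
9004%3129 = 2746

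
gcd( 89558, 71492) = 2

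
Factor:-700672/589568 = - 391/329= -7^( -1)*17^1*23^1 *47^( - 1)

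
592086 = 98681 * 6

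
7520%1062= 86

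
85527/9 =9503 = 9503.00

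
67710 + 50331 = 118041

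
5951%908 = 503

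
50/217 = 50/217 = 0.23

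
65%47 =18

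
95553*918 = 87717654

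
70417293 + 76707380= 147124673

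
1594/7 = 227 + 5/7=   227.71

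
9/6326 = 9/6326= 0.00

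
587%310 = 277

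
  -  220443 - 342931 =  - 563374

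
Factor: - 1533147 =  -3^1*7^1 * 11^1*6637^1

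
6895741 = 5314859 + 1580882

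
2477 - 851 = 1626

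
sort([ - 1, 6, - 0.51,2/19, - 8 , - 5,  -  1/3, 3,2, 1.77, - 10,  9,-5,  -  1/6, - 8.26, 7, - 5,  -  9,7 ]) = [  -  10, - 9, - 8.26,  -  8,- 5,  -  5 , - 5,  -  1,-0.51,-1/3, - 1/6,2/19  ,  1.77,  2,3 , 6, 7,7, 9 ]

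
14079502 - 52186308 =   -  38106806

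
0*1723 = 0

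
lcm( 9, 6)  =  18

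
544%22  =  16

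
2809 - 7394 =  - 4585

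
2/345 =2/345 = 0.01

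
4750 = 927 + 3823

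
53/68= 53/68 = 0.78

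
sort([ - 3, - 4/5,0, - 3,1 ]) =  [ - 3, -3, - 4/5, 0, 1]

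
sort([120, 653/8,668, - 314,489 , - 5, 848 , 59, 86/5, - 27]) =[  -  314, - 27 , - 5,86/5,59,653/8,  120,489,668, 848 ] 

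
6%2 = 0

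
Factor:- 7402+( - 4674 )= - 12076 = - 2^2*3019^1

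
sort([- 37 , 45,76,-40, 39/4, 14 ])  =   [  -  40, - 37, 39/4,14,45,  76]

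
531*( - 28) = - 14868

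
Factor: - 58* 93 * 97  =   - 523218 = -  2^1*3^1*29^1 * 31^1* 97^1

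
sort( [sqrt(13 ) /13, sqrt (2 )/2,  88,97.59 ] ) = [sqrt(13 ) /13,sqrt( 2 )/2, 88, 97.59]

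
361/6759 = 361/6759  =  0.05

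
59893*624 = 37373232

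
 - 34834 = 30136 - 64970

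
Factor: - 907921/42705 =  - 3^(-2 )* 5^(  -  1 )*7^3*13^( - 1)*73^(-1)*2647^1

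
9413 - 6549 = 2864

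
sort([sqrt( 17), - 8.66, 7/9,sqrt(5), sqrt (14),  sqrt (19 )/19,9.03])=[ - 8.66, sqrt (19) /19,7/9, sqrt ( 5), sqrt(14 ), sqrt (17) , 9.03 ]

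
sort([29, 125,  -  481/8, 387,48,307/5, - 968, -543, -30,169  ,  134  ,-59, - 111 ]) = [-968 ,-543,-111, - 481/8, - 59, - 30,29,48,  307/5, 125,134,169,387 ]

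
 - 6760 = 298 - 7058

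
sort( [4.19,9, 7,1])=[1, 4.19, 7, 9]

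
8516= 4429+4087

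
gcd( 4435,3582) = 1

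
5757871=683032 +5074839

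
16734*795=13303530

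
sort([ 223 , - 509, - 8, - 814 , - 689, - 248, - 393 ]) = [ - 814,  -  689, - 509,  -  393, - 248, - 8,223]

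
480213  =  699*687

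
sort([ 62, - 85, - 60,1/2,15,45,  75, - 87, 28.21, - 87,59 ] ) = [ - 87, - 87 , - 85 ,-60,1/2,15, 28.21,  45,59, 62,75]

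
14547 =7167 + 7380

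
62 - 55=7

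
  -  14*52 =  - 728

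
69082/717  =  69082/717 = 96.35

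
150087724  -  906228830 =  - 756141106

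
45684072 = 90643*504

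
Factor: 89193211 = 83^1*1074617^1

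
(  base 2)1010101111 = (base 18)223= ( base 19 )1H3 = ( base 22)195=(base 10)687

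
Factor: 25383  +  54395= 2^1*113^1*353^1 =79778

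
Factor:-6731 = -53^1*127^1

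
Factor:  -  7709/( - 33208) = 2^( - 3) *7^( -1 )*13^1 = 13/56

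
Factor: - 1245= -3^1*5^1*83^1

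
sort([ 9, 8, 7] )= [ 7,  8, 9] 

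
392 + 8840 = 9232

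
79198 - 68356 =10842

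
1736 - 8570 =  - 6834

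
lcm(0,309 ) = 0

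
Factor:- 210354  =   - 2^1*3^1*35059^1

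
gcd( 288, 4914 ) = 18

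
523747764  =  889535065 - 365787301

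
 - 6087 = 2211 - 8298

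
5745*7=40215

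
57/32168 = 57/32168 = 0.00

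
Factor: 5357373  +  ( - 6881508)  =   - 1524135 = -  3^1*5^1*17^1*43^1*139^1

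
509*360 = 183240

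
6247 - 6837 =  -  590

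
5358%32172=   5358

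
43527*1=43527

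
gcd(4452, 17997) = 21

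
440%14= 6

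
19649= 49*401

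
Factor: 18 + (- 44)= - 2^1 * 13^1 = - 26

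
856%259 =79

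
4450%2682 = 1768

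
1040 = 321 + 719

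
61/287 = 61/287=0.21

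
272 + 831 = 1103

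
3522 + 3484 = 7006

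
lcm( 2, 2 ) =2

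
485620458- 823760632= -338140174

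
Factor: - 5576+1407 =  - 4169=- 11^1*379^1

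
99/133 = 99/133  =  0.74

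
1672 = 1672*1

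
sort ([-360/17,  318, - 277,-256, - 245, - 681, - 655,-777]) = [ - 777, - 681, - 655,-277, - 256, - 245, - 360/17, 318]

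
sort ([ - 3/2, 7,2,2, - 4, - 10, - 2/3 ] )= [  -  10,-4, - 3/2, - 2/3, 2,2 , 7]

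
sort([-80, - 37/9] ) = [ - 80,  -  37/9]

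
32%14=4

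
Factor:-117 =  - 3^2*13^1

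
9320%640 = 360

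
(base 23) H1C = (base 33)89J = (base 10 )9028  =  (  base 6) 105444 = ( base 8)21504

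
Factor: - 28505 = -5^1*5701^1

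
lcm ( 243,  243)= 243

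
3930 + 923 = 4853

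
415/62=415/62 = 6.69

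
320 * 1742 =557440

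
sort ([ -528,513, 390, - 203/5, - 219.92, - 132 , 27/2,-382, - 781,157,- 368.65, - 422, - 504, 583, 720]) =[ - 781,  -  528, - 504, - 422, - 382, - 368.65,  -  219.92, - 132, - 203/5,  27/2, 157,  390, 513, 583,  720 ] 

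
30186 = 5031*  6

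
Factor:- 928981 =  -  449^1 * 2069^1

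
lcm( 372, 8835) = 35340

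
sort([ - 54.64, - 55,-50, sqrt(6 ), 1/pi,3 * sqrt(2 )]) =[ - 55, - 54.64, - 50,  1/pi,sqrt( 6),3 * sqrt( 2 )]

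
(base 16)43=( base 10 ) 67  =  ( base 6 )151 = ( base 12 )57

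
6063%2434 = 1195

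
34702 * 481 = 16691662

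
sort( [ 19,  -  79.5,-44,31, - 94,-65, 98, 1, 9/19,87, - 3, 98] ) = [-94,- 79.5, - 65, - 44, - 3,9/19,1, 19, 31, 87,98,98 ] 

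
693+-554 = 139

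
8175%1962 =327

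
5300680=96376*55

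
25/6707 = 25/6707 = 0.00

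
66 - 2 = 64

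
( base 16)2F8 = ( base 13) 466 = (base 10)760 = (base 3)1001011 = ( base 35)LP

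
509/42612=509/42612 =0.01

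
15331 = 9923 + 5408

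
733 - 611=122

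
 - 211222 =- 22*9601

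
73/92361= 73/92361= 0.00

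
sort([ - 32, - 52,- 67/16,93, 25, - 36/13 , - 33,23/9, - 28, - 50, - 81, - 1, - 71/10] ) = [-81, - 52, - 50, - 33,- 32,  -  28,- 71/10,  -  67/16, - 36/13, -1,23/9 , 25,93 ]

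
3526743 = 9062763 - 5536020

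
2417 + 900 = 3317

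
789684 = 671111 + 118573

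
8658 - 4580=4078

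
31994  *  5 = 159970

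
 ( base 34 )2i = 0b1010110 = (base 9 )105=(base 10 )86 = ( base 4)1112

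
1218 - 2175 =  - 957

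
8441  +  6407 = 14848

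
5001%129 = 99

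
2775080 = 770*3604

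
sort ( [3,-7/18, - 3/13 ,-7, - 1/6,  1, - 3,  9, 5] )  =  [ - 7 , - 3, - 7/18, - 3/13, - 1/6,  1 , 3,  5  ,  9]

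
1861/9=206  +  7/9 = 206.78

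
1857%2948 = 1857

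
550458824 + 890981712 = 1441440536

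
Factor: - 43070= -2^1*5^1  *59^1*73^1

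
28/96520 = 7/24130 =0.00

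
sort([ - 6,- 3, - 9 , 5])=[ - 9, - 6, - 3, 5]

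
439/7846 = 439/7846 = 0.06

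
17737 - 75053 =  - 57316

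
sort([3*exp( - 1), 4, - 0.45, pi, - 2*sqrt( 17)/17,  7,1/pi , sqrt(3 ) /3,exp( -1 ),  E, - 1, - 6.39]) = [ - 6.39,  -  1,  -  2*sqrt(17)/17, - 0.45,1/pi,exp( - 1), sqrt( 3)/3,  3*exp(-1),  E, pi,4, 7 ] 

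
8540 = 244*35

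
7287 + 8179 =15466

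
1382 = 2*691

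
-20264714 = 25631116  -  45895830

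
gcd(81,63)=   9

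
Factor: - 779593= - 779593^1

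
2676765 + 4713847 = 7390612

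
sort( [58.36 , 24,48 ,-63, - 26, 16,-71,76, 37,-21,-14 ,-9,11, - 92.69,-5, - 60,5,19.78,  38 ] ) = [ -92.69, - 71,  -  63, - 60,-26, - 21,  -  14,-9, - 5, 5,11,  16,19.78,24,37,  38,48,58.36, 76]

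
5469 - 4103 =1366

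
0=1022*0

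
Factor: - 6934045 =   -  5^1*17^1*29^2*97^1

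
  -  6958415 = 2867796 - 9826211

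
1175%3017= 1175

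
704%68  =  24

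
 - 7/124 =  - 7/124= - 0.06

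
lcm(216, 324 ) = 648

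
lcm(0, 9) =0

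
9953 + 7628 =17581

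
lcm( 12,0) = 0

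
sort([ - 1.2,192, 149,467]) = [ - 1.2 , 149,  192,467]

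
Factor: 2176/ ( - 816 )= - 2^3*3^ ( - 1 )  =  - 8/3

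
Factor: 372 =2^2*3^1*31^1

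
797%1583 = 797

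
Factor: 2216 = 2^3*277^1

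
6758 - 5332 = 1426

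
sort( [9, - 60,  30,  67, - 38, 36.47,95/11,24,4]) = [- 60,  -  38,4,  95/11,9 , 24, 30,36.47, 67 ] 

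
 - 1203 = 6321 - 7524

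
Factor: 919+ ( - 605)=2^1*157^1 = 314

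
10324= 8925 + 1399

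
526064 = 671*784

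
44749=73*613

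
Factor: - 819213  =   - 3^1*17^1*16063^1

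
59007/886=59007/886 = 66.60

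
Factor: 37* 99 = 3^2*11^1*37^1 =3663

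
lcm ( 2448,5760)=97920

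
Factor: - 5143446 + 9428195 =4284749=7^1 * 612107^1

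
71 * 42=2982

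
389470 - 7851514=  - 7462044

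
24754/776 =31 + 349/388 = 31.90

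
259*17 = 4403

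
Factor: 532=2^2*7^1*19^1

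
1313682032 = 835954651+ 477727381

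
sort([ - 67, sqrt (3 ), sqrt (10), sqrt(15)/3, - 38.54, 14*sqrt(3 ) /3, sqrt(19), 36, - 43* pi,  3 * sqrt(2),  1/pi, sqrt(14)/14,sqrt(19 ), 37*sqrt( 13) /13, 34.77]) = [ - 43*pi, - 67, - 38.54, sqrt(14)/14, 1/pi, sqrt(15)/3, sqrt(  3 ), sqrt(10 ), 3 * sqrt( 2 ), sqrt( 19 ),sqrt(19 ),14 * sqrt(3 ) /3, 37 * sqrt(13)/13,34.77, 36 ] 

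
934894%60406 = 28804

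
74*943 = 69782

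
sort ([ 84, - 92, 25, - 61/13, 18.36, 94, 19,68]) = [ - 92, - 61/13, 18.36,19,25,  68, 84, 94]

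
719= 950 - 231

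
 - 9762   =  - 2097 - 7665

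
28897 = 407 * 71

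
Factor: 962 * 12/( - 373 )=  -  2^3*3^1*13^1*37^1*373^( - 1 ) = -11544/373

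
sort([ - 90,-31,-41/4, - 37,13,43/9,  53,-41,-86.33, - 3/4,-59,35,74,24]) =[ - 90,-86.33, - 59, - 41, - 37, - 31, - 41/4, - 3/4,43/9, 13,24,35,53,74] 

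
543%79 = 69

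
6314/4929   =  1 + 1385/4929=1.28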